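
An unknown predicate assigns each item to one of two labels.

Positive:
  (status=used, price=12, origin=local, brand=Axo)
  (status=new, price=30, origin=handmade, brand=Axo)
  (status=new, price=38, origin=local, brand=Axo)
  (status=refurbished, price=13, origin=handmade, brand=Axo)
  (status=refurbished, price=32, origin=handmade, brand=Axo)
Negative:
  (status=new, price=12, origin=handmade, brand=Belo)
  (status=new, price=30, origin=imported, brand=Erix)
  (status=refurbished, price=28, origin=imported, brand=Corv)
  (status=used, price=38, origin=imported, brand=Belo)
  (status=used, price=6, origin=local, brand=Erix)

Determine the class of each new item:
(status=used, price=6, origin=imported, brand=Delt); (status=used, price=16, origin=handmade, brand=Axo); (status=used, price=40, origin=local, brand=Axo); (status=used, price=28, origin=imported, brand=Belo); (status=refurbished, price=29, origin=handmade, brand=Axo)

Negative, Positive, Positive, Negative, Positive

The simplest hypothesis consistent with all the labels is: brand is Axo.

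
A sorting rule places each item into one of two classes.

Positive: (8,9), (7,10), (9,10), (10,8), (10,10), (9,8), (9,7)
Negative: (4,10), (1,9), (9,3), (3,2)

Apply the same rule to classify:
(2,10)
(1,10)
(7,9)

Negative, Negative, Positive

The distinguishing property — sum ≥ 16 — holds for all the 'Positive' cases and none of the 'Negative' cases.
(2,10) → 2+10 = 12 → Negative. (1,10) → 1+10 = 11 → Negative. (7,9) → 7+9 = 16 → Positive.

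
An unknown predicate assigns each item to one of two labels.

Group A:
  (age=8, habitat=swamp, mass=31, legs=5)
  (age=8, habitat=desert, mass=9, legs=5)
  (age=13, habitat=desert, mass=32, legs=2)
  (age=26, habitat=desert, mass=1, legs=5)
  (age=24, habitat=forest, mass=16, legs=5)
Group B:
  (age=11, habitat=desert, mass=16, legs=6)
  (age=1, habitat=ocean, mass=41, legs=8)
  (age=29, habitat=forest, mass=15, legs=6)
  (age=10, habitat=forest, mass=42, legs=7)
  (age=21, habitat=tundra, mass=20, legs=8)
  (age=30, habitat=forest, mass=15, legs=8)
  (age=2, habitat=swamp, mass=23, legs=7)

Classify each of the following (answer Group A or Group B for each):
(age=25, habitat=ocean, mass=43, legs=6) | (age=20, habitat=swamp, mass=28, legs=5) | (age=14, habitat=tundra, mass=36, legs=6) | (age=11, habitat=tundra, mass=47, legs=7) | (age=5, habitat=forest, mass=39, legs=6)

Group B, Group A, Group B, Group B, Group B

Every 'Group A' example satisfies: legs ≤ 5. None of the 'Group B' examples do.
(age=25, habitat=ocean, mass=43, legs=6): Group B (legs = 6). (age=20, habitat=swamp, mass=28, legs=5): Group A (legs = 5). (age=14, habitat=tundra, mass=36, legs=6): Group B (legs = 6). (age=11, habitat=tundra, mass=47, legs=7): Group B (legs = 7). (age=5, habitat=forest, mass=39, legs=6): Group B (legs = 6).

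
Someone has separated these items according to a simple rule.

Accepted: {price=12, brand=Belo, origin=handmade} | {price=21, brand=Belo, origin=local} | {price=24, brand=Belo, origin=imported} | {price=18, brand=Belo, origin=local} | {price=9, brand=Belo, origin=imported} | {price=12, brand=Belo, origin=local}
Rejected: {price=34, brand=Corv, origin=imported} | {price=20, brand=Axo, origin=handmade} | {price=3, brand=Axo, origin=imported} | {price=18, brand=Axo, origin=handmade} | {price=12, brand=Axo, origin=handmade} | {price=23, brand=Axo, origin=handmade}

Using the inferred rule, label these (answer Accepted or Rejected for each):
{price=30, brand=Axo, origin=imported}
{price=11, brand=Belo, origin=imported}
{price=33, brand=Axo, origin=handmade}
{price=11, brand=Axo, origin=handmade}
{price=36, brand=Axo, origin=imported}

Rejected, Accepted, Rejected, Rejected, Rejected

The pattern is that an item is 'Accepted' exactly when: brand is Belo.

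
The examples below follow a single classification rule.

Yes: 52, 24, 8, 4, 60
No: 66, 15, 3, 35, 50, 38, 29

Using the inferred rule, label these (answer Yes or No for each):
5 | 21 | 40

The rule appears to be: multiple of 4.
5 → 5 = 4·1 + 1 → No. 21 → 21 = 4·5 + 1 → No. 40 → 40 = 4·10 → Yes.

No, No, Yes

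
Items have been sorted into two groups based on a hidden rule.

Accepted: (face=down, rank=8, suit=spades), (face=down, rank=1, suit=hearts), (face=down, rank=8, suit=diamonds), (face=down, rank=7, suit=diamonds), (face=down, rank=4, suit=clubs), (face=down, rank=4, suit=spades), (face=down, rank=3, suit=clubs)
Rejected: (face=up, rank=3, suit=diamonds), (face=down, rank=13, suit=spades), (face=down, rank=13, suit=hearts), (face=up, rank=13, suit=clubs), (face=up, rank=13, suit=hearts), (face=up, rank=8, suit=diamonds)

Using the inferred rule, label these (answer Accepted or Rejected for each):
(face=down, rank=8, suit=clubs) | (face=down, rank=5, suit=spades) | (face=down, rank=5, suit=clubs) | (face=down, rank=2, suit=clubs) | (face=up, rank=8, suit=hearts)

Accepted, Accepted, Accepted, Accepted, Rejected

The common property of the 'Accepted' items is: face is down AND rank ≤ 8. No 'Rejected' item has it.
(face=down, rank=8, suit=clubs): Accepted (face is down, rank = 8). (face=down, rank=5, suit=spades): Accepted (face is down, rank = 5). (face=down, rank=5, suit=clubs): Accepted (face is down, rank = 5). (face=down, rank=2, suit=clubs): Accepted (face is down, rank = 2). (face=up, rank=8, suit=hearts): Rejected (face is up, rank = 8).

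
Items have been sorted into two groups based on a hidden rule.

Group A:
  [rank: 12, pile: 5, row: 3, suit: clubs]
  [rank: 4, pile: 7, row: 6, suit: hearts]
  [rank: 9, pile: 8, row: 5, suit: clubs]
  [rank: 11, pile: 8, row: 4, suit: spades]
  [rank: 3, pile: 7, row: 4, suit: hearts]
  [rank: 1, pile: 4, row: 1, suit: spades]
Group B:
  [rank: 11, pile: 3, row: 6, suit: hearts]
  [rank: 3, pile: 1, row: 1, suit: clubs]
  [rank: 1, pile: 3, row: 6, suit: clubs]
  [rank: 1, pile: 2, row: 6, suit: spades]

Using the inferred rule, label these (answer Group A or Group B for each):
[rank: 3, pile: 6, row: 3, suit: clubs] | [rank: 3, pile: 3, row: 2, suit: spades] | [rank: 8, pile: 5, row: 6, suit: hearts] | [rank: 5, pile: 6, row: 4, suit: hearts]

Every 'Group A' example satisfies: pile ≥ 4. None of the 'Group B' examples do.
[rank: 3, pile: 6, row: 3, suit: clubs]: pile = 6, satisfies this → Group A.
[rank: 3, pile: 3, row: 2, suit: spades]: pile = 3, does not fit → Group B.
[rank: 8, pile: 5, row: 6, suit: hearts]: pile = 5, satisfies this → Group A.
[rank: 5, pile: 6, row: 4, suit: hearts]: pile = 6, satisfies this → Group A.

Group A, Group B, Group A, Group A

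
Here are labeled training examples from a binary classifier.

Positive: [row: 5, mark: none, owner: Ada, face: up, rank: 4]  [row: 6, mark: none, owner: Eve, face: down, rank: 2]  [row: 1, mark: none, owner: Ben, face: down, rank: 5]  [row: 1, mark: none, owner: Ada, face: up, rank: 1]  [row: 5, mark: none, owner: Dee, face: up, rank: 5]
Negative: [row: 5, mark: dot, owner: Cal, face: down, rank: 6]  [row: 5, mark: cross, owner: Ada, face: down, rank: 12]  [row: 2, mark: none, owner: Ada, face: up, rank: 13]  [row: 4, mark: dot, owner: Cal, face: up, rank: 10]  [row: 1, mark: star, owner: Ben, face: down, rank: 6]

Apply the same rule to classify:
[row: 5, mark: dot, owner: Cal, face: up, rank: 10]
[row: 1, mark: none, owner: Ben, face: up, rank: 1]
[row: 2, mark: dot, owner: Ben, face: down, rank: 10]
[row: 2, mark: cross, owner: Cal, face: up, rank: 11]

Negative, Positive, Negative, Negative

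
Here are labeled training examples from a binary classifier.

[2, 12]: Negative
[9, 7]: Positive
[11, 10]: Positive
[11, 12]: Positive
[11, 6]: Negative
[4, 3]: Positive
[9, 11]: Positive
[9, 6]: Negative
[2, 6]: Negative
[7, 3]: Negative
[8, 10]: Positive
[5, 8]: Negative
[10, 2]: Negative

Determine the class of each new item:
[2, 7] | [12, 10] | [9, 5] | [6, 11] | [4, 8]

Negative, Positive, Negative, Negative, Negative

A rule that fits every label: |first − second| ≤ 2 — true of each 'Positive' example, false of each 'Negative' one.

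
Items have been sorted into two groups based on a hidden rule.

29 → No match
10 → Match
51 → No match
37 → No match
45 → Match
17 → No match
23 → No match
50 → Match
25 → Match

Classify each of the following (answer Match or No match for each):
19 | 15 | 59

Rule: multiple of 5. This holds for each 'Match' example and fails for each 'No match' one.

No match, Match, No match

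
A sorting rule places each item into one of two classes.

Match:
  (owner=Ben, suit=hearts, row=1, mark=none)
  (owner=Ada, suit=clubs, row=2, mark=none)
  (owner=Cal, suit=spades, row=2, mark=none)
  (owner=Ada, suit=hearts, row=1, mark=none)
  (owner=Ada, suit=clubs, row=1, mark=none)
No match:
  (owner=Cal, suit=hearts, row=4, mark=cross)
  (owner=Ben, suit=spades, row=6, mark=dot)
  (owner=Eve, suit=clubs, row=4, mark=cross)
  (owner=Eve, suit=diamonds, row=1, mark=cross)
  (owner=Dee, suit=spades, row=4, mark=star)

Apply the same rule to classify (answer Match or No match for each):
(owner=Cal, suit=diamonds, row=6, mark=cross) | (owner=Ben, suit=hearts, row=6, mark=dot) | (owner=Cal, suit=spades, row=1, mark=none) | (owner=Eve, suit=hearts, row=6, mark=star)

No match, No match, Match, No match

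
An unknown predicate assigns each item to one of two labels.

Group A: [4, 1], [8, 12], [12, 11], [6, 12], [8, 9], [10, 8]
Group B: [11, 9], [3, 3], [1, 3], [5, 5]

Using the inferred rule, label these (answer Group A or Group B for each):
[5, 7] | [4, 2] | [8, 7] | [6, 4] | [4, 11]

Group B, Group A, Group A, Group A, Group A

The common property of the 'Group A' items is: first is even. No 'Group B' item has it.
[5, 7] — first 5, hence Group B. [4, 2] — first 4, hence Group A. [8, 7] — first 8, hence Group A. [6, 4] — first 6, hence Group A. [4, 11] — first 4, hence Group A.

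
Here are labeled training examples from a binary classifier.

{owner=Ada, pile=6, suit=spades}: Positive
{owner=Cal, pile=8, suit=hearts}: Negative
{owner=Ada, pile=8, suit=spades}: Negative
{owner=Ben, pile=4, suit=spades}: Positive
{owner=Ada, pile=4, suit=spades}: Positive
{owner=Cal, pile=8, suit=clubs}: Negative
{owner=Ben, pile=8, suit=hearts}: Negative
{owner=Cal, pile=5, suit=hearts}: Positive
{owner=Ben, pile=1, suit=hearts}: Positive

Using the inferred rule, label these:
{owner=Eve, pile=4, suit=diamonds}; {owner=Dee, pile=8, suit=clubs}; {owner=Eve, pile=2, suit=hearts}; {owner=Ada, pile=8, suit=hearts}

Positive, Negative, Positive, Negative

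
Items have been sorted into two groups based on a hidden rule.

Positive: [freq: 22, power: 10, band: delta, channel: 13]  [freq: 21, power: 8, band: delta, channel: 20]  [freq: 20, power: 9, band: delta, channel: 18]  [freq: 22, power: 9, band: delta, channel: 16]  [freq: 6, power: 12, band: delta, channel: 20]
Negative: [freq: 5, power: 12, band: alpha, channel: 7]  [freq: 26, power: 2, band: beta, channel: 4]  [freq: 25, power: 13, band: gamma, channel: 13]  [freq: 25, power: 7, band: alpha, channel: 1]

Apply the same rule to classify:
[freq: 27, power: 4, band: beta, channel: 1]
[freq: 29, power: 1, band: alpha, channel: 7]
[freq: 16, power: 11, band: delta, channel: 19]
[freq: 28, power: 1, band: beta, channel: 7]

Rule: band is delta. This holds for each 'Positive' example and fails for each 'Negative' one.
Negative: [freq: 27, power: 4, band: beta, channel: 1], since band is beta.
Negative: [freq: 29, power: 1, band: alpha, channel: 7], since band is alpha.
Positive: [freq: 16, power: 11, band: delta, channel: 19], since band is delta.
Negative: [freq: 28, power: 1, band: beta, channel: 7], since band is beta.

Negative, Negative, Positive, Negative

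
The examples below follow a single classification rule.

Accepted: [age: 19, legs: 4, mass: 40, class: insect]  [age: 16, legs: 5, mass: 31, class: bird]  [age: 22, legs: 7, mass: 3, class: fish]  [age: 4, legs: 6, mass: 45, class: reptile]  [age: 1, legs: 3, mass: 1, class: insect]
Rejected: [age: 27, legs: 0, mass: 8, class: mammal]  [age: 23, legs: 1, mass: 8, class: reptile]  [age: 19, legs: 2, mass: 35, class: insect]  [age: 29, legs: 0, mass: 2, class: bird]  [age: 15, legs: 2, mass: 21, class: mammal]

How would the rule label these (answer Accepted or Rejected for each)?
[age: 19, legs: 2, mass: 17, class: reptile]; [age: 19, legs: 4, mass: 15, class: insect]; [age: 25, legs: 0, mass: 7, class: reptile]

Rejected, Accepted, Rejected

Every 'Accepted' example satisfies: legs ≥ 3. None of the 'Rejected' examples do.
[age: 19, legs: 2, mass: 17, class: reptile]: Rejected (legs = 2). [age: 19, legs: 4, mass: 15, class: insect]: Accepted (legs = 4). [age: 25, legs: 0, mass: 7, class: reptile]: Rejected (legs = 0).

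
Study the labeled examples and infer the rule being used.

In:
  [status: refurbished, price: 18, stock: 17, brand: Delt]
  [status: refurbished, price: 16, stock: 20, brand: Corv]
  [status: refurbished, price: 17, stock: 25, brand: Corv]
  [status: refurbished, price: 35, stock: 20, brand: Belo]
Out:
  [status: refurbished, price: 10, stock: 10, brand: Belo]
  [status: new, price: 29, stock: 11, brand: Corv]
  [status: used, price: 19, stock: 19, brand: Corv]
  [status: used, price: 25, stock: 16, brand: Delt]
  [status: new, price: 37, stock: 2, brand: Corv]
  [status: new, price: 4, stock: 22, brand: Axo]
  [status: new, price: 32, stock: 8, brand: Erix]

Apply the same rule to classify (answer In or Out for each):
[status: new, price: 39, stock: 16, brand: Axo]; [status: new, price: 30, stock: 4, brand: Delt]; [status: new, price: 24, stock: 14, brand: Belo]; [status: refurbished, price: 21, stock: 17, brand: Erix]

The simplest hypothesis consistent with all the labels is: status is refurbished AND price ≥ 16.
[status: new, price: 39, stock: 16, brand: Axo]: status is new, price = 39, does not fit → Out.
[status: new, price: 30, stock: 4, brand: Delt]: status is new, price = 30, does not fit → Out.
[status: new, price: 24, stock: 14, brand: Belo]: status is new, price = 24, does not fit → Out.
[status: refurbished, price: 21, stock: 17, brand: Erix]: status is refurbished, price = 21, checks out → In.

Out, Out, Out, In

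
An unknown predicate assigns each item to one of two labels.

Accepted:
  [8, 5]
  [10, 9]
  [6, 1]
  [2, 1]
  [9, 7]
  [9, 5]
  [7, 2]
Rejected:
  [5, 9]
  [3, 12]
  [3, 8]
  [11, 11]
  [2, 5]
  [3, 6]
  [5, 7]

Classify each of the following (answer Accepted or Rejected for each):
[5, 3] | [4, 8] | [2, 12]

Looking at the examples, the only property every 'Accepted' case has and every 'Rejected' case lacks is: first > second.
Accepted: [5, 3], since 5 > 3.
Rejected: [4, 8], since 4 < 8.
Rejected: [2, 12], since 2 < 12.

Accepted, Rejected, Rejected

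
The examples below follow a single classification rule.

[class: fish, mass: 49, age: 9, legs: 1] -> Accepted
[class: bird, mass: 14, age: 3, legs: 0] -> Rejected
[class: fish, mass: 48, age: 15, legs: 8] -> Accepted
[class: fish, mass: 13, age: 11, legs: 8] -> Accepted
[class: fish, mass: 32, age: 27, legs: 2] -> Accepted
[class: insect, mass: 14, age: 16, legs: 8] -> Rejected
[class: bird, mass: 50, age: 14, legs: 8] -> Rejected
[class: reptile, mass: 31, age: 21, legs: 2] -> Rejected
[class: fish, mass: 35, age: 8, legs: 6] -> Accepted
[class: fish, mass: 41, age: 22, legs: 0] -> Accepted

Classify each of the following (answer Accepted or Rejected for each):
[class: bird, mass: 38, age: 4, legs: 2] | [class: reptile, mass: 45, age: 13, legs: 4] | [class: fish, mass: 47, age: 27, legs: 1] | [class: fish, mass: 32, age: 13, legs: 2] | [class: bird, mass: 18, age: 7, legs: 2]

Rejected, Rejected, Accepted, Accepted, Rejected

The simplest hypothesis consistent with all the labels is: class is fish.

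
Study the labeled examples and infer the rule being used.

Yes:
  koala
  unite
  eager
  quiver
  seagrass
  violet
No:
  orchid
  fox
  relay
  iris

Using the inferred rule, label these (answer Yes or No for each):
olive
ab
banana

The rule appears to be: has ≥ 3 vowels.

Yes, No, Yes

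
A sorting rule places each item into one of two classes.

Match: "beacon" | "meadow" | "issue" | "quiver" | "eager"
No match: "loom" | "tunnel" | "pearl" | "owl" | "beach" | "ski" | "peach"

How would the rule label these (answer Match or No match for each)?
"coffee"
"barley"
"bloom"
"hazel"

The distinguishing property — has ≥ 3 vowels — holds for all the 'Match' cases and none of the 'No match' cases.

Match, No match, No match, No match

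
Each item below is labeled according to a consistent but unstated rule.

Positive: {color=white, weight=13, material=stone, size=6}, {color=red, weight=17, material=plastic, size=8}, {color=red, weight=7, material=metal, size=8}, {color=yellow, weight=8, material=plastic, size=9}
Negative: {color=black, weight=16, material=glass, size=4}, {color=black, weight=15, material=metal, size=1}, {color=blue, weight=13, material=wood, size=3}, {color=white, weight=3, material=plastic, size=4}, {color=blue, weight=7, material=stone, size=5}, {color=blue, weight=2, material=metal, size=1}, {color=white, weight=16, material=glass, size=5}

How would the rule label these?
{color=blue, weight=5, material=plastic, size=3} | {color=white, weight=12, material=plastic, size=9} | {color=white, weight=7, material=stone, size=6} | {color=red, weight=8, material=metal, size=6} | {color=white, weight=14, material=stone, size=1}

All 'Positive' examples share one property — size ≥ 6 — and every 'Negative' example lacks it.
{color=blue, weight=5, material=plastic, size=3}: Negative (size = 3).
{color=white, weight=12, material=plastic, size=9}: Positive (size = 9).
{color=white, weight=7, material=stone, size=6}: Positive (size = 6).
{color=red, weight=8, material=metal, size=6}: Positive (size = 6).
{color=white, weight=14, material=stone, size=1}: Negative (size = 1).

Negative, Positive, Positive, Positive, Negative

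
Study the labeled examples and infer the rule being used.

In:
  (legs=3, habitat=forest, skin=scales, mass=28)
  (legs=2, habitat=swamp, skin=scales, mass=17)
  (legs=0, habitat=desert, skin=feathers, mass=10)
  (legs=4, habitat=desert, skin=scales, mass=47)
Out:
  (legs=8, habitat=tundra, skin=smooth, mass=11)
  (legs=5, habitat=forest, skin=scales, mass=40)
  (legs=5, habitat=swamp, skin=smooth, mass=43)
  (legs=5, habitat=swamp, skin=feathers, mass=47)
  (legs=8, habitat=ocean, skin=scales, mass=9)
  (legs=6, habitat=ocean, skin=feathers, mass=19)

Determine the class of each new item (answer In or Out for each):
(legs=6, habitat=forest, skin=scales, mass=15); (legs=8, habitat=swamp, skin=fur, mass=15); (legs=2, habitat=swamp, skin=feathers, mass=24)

The simplest hypothesis consistent with all the labels is: legs ≤ 4.
(legs=6, habitat=forest, skin=scales, mass=15): legs = 6, does not fit → Out. (legs=8, habitat=swamp, skin=fur, mass=15): legs = 8, does not fit → Out. (legs=2, habitat=swamp, skin=feathers, mass=24): legs = 2, fits → In.

Out, Out, In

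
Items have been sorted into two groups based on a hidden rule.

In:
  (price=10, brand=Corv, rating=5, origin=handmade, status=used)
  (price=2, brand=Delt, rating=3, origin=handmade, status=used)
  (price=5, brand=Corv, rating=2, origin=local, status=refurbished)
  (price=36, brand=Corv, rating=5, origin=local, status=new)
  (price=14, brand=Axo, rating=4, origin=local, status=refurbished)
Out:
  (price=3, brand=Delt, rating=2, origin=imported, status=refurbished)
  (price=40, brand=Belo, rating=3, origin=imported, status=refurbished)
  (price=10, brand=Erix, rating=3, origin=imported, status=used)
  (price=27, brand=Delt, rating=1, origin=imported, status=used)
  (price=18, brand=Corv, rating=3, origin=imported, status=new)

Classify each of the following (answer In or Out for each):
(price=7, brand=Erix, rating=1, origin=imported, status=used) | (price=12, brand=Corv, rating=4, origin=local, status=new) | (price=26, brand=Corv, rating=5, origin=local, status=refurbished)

Out, In, In

Rule: origin is not imported. This holds for each 'In' example and fails for each 'Out' one.
(price=7, brand=Erix, rating=1, origin=imported, status=used) — origin is imported, hence Out. (price=12, brand=Corv, rating=4, origin=local, status=new) — origin is local, hence In. (price=26, brand=Corv, rating=5, origin=local, status=refurbished) — origin is local, hence In.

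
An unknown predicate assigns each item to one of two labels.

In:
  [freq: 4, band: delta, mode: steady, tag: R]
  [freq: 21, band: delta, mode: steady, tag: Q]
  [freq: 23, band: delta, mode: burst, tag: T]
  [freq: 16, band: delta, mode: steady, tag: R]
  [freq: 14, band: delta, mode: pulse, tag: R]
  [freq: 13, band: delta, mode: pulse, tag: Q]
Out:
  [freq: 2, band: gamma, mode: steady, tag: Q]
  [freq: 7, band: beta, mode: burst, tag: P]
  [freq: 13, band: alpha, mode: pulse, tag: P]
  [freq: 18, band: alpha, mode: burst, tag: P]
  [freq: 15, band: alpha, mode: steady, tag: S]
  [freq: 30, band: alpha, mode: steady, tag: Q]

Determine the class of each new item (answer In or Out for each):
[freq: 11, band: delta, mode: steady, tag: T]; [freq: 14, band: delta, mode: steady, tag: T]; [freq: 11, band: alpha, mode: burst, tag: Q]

In, In, Out

All 'In' examples share one property — band is delta — and every 'Out' example lacks it.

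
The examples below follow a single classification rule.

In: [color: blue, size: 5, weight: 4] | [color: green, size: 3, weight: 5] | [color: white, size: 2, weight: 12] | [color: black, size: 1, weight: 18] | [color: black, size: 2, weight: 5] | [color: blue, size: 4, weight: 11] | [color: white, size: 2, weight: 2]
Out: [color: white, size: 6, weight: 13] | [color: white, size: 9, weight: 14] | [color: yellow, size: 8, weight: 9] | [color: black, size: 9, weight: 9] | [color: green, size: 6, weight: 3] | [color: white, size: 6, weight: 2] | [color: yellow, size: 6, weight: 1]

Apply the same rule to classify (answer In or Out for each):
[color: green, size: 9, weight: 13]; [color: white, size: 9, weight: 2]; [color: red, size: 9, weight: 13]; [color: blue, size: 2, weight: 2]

Rule: size ≤ 5. This holds for each 'In' example and fails for each 'Out' one.
[color: green, size: 9, weight: 13] → size = 9 → Out. [color: white, size: 9, weight: 2] → size = 9 → Out. [color: red, size: 9, weight: 13] → size = 9 → Out. [color: blue, size: 2, weight: 2] → size = 2 → In.

Out, Out, Out, In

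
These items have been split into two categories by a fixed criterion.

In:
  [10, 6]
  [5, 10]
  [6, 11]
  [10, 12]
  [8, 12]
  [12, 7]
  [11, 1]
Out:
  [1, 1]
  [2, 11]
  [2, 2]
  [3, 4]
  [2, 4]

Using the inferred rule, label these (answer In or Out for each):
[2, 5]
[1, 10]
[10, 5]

Out, Out, In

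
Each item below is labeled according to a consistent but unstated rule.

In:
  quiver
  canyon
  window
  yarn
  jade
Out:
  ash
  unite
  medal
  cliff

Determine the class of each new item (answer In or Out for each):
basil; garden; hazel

Out, In, Out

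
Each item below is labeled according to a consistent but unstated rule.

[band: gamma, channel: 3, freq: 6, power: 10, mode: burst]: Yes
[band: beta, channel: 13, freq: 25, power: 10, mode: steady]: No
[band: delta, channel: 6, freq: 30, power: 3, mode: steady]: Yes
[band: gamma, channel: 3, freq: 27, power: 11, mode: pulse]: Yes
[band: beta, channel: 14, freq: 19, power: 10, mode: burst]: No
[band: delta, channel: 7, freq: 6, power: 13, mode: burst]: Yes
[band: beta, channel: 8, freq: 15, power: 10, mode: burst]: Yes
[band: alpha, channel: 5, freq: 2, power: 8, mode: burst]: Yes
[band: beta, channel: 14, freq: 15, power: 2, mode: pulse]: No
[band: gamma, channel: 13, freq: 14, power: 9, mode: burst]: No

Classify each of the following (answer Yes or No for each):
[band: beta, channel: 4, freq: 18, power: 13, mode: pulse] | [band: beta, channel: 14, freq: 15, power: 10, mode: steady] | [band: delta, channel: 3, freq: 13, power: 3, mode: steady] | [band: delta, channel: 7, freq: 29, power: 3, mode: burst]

A rule that fits every label: channel ≤ 8 — true of each 'Yes' example, false of each 'No' one.
[band: beta, channel: 4, freq: 18, power: 13, mode: pulse]: Yes (channel = 4).
[band: beta, channel: 14, freq: 15, power: 10, mode: steady]: No (channel = 14).
[band: delta, channel: 3, freq: 13, power: 3, mode: steady]: Yes (channel = 3).
[band: delta, channel: 7, freq: 29, power: 3, mode: burst]: Yes (channel = 7).

Yes, No, Yes, Yes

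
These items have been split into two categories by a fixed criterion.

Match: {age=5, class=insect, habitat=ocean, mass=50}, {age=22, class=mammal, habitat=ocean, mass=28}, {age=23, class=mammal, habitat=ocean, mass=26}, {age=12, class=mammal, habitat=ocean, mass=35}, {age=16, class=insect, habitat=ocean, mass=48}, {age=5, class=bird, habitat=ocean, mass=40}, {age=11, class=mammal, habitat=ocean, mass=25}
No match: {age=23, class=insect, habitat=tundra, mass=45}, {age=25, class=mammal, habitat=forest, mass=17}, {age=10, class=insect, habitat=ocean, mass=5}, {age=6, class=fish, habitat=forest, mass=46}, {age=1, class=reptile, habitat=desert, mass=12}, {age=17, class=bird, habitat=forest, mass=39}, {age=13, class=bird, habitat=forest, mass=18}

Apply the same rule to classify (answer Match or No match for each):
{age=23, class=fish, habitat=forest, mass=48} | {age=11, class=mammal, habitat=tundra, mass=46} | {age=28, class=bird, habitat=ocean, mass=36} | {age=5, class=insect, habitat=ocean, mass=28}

A rule that fits every label: habitat is ocean AND mass ≥ 12 — true of each 'Match' example, false of each 'No match' one.

No match, No match, Match, Match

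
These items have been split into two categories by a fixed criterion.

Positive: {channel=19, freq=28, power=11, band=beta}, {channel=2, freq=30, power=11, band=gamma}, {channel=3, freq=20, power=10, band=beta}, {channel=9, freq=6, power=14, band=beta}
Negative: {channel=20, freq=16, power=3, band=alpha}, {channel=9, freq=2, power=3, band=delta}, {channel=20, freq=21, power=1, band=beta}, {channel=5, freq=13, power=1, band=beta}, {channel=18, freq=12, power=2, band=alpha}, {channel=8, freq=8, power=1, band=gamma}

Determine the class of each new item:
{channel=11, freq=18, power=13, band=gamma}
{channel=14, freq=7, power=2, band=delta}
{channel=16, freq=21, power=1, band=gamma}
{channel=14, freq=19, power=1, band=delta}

Positive, Negative, Negative, Negative

Rule: power ≥ 10. This holds for each 'Positive' example and fails for each 'Negative' one.
Positive: {channel=11, freq=18, power=13, band=gamma}, since power = 13. Negative: {channel=14, freq=7, power=2, band=delta}, since power = 2. Negative: {channel=16, freq=21, power=1, band=gamma}, since power = 1. Negative: {channel=14, freq=19, power=1, band=delta}, since power = 1.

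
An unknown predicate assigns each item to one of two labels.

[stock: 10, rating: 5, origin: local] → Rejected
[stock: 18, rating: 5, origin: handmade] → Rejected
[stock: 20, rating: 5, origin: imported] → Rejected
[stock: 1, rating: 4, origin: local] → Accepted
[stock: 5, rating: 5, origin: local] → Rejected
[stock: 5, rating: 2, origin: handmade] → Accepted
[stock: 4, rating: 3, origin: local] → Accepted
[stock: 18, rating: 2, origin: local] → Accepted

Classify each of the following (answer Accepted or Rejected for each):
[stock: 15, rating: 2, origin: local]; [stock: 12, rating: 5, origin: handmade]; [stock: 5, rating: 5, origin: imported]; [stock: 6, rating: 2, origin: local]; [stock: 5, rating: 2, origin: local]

The rule appears to be: rating ≤ 4.
[stock: 15, rating: 2, origin: local]: rating = 2 — fits, so Accepted. [stock: 12, rating: 5, origin: handmade]: rating = 5 — does not pass, so Rejected. [stock: 5, rating: 5, origin: imported]: rating = 5 — does not pass, so Rejected. [stock: 6, rating: 2, origin: local]: rating = 2 — fits, so Accepted. [stock: 5, rating: 2, origin: local]: rating = 2 — fits, so Accepted.

Accepted, Rejected, Rejected, Accepted, Accepted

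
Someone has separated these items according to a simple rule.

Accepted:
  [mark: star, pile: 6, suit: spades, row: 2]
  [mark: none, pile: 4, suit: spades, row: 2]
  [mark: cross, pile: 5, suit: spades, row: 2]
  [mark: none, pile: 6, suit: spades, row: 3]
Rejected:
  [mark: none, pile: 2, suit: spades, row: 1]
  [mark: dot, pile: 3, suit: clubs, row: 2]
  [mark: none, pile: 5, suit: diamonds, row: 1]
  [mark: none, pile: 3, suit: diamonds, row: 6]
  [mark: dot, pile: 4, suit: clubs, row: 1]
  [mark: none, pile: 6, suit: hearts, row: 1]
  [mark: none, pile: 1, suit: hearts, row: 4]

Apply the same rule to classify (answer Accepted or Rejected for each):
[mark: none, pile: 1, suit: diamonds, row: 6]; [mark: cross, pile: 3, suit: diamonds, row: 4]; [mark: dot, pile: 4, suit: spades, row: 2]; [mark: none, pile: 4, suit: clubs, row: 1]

Rejected, Rejected, Accepted, Rejected

'Accepted' ⟺ suit is spades AND row ≥ 2.
[mark: none, pile: 1, suit: diamonds, row: 6]: suit is diamonds, row = 6, lacks this property → Rejected.
[mark: cross, pile: 3, suit: diamonds, row: 4]: suit is diamonds, row = 4, lacks this property → Rejected.
[mark: dot, pile: 4, suit: spades, row: 2]: suit is spades, row = 2, has this property → Accepted.
[mark: none, pile: 4, suit: clubs, row: 1]: suit is clubs, row = 1, lacks this property → Rejected.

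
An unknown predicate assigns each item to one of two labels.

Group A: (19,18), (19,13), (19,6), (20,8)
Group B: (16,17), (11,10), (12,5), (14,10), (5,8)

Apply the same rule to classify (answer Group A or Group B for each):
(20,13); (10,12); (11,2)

Group A, Group B, Group B

Every 'Group A' example satisfies: first ≥ 17. None of the 'Group B' examples do.
(20,13) — first 20, hence Group A.
(10,12) — first 10, hence Group B.
(11,2) — first 11, hence Group B.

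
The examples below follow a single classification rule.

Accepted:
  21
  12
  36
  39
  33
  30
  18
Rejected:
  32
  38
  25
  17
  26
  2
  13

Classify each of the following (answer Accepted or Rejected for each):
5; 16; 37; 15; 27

Rejected, Rejected, Rejected, Accepted, Accepted

The common property of the 'Accepted' items is: multiple of 3. No 'Rejected' item has it.
5 — 5 = 3·1 + 2, hence Rejected. 16 — 16 = 3·5 + 1, hence Rejected. 37 — 37 = 3·12 + 1, hence Rejected. 15 — 15 = 3·5, hence Accepted. 27 — 27 = 3·9, hence Accepted.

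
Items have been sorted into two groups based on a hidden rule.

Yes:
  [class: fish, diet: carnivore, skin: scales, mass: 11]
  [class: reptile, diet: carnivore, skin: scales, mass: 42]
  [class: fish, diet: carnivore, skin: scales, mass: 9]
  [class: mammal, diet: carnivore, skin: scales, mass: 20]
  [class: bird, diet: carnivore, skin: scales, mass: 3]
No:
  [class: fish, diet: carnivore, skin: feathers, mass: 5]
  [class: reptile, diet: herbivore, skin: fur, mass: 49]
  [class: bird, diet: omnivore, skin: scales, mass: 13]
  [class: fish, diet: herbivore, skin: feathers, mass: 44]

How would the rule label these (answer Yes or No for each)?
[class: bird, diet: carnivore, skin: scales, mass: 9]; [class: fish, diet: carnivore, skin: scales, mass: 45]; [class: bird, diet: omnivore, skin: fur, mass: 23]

Every 'Yes' example satisfies: skin is scales AND diet is carnivore. None of the 'No' examples do.
[class: bird, diet: carnivore, skin: scales, mass: 9]: Yes (skin is scales, diet is carnivore).
[class: fish, diet: carnivore, skin: scales, mass: 45]: Yes (skin is scales, diet is carnivore).
[class: bird, diet: omnivore, skin: fur, mass: 23]: No (skin is fur, diet is omnivore).

Yes, Yes, No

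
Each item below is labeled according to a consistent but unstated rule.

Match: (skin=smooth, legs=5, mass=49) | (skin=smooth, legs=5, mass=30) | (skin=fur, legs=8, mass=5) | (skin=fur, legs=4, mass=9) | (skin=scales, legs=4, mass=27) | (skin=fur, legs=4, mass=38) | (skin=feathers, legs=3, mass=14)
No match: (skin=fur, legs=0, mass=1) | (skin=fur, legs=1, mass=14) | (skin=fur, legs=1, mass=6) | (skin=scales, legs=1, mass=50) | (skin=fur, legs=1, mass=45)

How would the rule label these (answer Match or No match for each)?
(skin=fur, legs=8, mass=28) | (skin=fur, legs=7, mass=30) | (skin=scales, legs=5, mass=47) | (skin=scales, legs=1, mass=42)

Match, Match, Match, No match

One predicate separates the groups cleanly: legs ≥ 3.
(skin=fur, legs=8, mass=28): legs = 8 — matches, so Match.
(skin=fur, legs=7, mass=30): legs = 7 — matches, so Match.
(skin=scales, legs=5, mass=47): legs = 5 — matches, so Match.
(skin=scales, legs=1, mass=42): legs = 1 — fails the rule, so No match.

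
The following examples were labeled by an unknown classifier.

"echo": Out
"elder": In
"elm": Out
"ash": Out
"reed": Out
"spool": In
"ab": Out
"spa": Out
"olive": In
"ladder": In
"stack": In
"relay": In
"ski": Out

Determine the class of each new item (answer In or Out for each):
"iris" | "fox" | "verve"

Out, Out, In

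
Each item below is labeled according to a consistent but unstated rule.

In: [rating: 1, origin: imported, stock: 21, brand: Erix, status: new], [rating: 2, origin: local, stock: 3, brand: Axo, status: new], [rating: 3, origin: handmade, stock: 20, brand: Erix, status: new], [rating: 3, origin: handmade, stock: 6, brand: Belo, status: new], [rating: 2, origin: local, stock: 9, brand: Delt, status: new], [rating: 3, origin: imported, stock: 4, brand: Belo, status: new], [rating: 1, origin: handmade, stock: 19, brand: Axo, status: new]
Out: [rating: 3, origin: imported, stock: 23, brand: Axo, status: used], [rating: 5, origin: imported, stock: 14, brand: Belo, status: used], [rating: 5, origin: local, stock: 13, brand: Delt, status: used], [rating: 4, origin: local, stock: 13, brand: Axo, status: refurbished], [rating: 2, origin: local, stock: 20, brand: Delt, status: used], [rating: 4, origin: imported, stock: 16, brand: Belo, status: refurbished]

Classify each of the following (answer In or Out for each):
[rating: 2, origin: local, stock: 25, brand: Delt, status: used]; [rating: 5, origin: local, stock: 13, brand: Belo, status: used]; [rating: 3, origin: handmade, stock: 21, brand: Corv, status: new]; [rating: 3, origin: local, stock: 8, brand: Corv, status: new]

The simplest hypothesis consistent with all the labels is: status is new.
[rating: 2, origin: local, stock: 25, brand: Delt, status: used]: Out (status is used).
[rating: 5, origin: local, stock: 13, brand: Belo, status: used]: Out (status is used).
[rating: 3, origin: handmade, stock: 21, brand: Corv, status: new]: In (status is new).
[rating: 3, origin: local, stock: 8, brand: Corv, status: new]: In (status is new).

Out, Out, In, In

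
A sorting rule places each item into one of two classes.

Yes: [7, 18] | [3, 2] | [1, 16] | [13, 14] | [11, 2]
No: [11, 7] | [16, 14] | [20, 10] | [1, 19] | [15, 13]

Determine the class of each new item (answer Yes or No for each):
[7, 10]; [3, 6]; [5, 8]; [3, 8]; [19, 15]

A rule that fits every label: sum is odd — true of each 'Yes' example, false of each 'No' one.
[7, 10]: Yes (7+10 = 17). [3, 6]: Yes (3+6 = 9). [5, 8]: Yes (5+8 = 13). [3, 8]: Yes (3+8 = 11). [19, 15]: No (19+15 = 34).

Yes, Yes, Yes, Yes, No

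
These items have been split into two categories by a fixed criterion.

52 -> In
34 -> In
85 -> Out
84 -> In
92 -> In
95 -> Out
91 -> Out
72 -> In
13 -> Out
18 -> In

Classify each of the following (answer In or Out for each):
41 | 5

The classifier is using: even.
41 → 41 is odd → Out.
5 → 5 is odd → Out.

Out, Out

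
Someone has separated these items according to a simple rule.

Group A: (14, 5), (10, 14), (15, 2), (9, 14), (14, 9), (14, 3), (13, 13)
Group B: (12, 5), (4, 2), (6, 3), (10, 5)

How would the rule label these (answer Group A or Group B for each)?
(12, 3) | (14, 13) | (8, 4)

The classifier is using: max ≥ 13.

Group B, Group A, Group B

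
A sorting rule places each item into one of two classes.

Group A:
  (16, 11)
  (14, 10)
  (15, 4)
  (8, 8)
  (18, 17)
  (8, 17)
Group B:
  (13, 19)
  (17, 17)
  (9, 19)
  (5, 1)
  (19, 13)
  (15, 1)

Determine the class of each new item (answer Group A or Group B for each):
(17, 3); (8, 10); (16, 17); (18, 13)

Group B, Group A, Group A, Group A

The distinguishing property — product is even — holds for all the 'Group A' cases and none of the 'Group B' cases.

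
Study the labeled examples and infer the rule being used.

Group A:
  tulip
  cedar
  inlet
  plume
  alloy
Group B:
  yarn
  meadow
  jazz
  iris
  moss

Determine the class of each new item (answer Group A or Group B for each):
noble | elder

Group A, Group A

The pattern is that an item is 'Group A' exactly when: odd length.
noble: Group A (length 5). elder: Group A (length 5).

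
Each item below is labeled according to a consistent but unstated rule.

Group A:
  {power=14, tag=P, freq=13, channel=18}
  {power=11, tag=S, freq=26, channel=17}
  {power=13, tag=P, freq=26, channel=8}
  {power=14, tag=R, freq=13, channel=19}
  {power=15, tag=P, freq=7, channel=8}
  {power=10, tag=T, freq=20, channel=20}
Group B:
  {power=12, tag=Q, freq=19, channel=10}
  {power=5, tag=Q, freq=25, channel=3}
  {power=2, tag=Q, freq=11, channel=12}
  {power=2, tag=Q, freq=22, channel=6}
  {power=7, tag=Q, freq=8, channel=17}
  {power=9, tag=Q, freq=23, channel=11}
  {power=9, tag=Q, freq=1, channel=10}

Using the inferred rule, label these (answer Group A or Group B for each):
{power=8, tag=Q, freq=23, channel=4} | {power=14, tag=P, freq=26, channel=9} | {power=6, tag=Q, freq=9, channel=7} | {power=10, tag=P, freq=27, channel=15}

Rule: tag is not Q. This holds for each 'Group A' example and fails for each 'Group B' one.
{power=8, tag=Q, freq=23, channel=4}: tag is Q, doesn't qualify → Group B. {power=14, tag=P, freq=26, channel=9}: tag is P, has this property → Group A. {power=6, tag=Q, freq=9, channel=7}: tag is Q, doesn't qualify → Group B. {power=10, tag=P, freq=27, channel=15}: tag is P, has this property → Group A.

Group B, Group A, Group B, Group A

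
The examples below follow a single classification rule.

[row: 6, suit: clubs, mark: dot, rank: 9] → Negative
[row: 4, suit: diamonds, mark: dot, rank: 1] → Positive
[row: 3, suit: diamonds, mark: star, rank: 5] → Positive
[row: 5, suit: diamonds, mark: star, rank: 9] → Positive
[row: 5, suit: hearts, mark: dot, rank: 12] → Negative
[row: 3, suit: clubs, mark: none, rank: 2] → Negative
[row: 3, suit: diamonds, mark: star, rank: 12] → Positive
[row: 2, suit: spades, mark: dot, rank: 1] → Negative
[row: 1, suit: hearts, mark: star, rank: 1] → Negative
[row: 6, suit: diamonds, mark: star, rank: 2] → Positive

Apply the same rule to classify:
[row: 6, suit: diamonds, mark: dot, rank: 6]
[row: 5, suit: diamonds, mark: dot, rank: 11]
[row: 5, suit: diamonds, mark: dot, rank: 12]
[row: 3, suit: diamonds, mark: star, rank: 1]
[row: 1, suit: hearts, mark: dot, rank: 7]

Positive, Positive, Positive, Positive, Negative

Comparing the two groups points to one rule — suit is diamonds.
[row: 6, suit: diamonds, mark: dot, rank: 6]: suit is diamonds, qualifies → Positive.
[row: 5, suit: diamonds, mark: dot, rank: 11]: suit is diamonds, qualifies → Positive.
[row: 5, suit: diamonds, mark: dot, rank: 12]: suit is diamonds, qualifies → Positive.
[row: 3, suit: diamonds, mark: star, rank: 1]: suit is diamonds, qualifies → Positive.
[row: 1, suit: hearts, mark: dot, rank: 7]: suit is hearts, does not satisfy this → Negative.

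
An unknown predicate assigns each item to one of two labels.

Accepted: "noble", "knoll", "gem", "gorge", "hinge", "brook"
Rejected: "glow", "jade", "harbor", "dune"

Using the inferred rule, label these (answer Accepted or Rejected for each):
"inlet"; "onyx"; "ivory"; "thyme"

Every 'Accepted' example satisfies: odd length. None of the 'Rejected' examples do.

Accepted, Rejected, Accepted, Accepted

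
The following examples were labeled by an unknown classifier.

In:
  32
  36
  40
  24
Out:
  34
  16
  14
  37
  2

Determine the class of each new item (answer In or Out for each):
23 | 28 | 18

Out, In, Out

Rule: multiple of 4 AND at least 24. This holds for each 'In' example and fails for each 'Out' one.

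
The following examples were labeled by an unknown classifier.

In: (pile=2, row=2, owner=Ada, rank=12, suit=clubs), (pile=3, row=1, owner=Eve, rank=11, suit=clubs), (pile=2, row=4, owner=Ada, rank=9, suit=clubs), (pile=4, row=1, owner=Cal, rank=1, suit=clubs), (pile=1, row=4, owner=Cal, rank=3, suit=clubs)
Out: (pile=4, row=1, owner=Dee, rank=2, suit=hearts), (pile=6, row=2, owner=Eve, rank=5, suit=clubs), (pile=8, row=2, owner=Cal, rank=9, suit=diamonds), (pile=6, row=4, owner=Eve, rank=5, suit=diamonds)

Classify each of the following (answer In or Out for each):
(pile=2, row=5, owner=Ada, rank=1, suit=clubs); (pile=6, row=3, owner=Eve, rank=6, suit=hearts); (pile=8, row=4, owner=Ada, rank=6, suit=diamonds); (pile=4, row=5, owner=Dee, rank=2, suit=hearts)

In, Out, Out, Out

'In' ⟺ suit is clubs AND pile ≤ 4.
(pile=2, row=5, owner=Ada, rank=1, suit=clubs) → suit is clubs, pile = 2 → In. (pile=6, row=3, owner=Eve, rank=6, suit=hearts) → suit is hearts, pile = 6 → Out. (pile=8, row=4, owner=Ada, rank=6, suit=diamonds) → suit is diamonds, pile = 8 → Out. (pile=4, row=5, owner=Dee, rank=2, suit=hearts) → suit is hearts, pile = 4 → Out.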